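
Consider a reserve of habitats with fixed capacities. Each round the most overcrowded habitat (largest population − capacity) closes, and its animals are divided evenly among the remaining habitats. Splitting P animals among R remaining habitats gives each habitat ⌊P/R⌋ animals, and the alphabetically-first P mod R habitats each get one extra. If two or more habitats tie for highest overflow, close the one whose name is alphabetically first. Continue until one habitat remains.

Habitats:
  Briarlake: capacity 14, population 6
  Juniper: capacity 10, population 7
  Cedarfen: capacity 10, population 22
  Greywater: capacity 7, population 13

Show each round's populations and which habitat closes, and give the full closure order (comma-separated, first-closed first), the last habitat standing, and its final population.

Round 1: Briarlake=6 Cedarfen=22 Greywater=13 Juniper=7 → close Cedarfen (overflow 12)
  22÷3 = 7 each, +1 to first 1
Round 2: Briarlake=14 Greywater=20 Juniper=14 → close Greywater (overflow 13)
  20÷2 = 10 each, +1 to first 0
Round 3: Briarlake=24 Juniper=24 → close Juniper (overflow 14)
  24÷1 = 24 each, +1 to first 0

Closure order: Cedarfen, Greywater, Juniper
Last habitat: Briarlake with 48 animals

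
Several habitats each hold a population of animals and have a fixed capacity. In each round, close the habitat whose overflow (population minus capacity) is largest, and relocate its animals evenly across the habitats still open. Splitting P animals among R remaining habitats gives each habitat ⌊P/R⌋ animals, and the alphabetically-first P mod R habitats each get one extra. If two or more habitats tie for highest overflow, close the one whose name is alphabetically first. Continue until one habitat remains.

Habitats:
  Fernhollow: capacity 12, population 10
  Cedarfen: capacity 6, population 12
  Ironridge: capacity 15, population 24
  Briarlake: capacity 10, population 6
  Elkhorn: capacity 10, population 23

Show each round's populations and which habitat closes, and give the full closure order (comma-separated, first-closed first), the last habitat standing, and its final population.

Closure order: Elkhorn, Ironridge, Cedarfen, Fernhollow
Last habitat: Briarlake with 75 animals

Round 1: Briarlake=6 Cedarfen=12 Elkhorn=23 Fernhollow=10 Ironridge=24 → close Elkhorn (overflow 13)
  23÷4 = 5 each, +1 to first 3
Round 2: Briarlake=12 Cedarfen=18 Fernhollow=16 Ironridge=29 → close Ironridge (overflow 14)
  29÷3 = 9 each, +1 to first 2
Round 3: Briarlake=22 Cedarfen=28 Fernhollow=25 → close Cedarfen (overflow 22)
  28÷2 = 14 each, +1 to first 0
Round 4: Briarlake=36 Fernhollow=39 → close Fernhollow (overflow 27)
  39÷1 = 39 each, +1 to first 0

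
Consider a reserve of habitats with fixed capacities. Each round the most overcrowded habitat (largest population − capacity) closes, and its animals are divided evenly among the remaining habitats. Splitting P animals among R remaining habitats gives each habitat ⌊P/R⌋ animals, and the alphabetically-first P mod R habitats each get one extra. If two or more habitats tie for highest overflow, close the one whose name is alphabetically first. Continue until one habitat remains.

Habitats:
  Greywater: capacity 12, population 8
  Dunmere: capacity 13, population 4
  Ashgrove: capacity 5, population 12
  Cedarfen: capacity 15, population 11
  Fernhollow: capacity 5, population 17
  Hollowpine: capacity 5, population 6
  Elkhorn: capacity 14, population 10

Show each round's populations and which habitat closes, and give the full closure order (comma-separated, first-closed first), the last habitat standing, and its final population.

Closure order: Fernhollow, Ashgrove, Hollowpine, Cedarfen, Elkhorn, Greywater
Last habitat: Dunmere with 68 animals

Round 1: Ashgrove=12 Cedarfen=11 Dunmere=4 Elkhorn=10 Fernhollow=17 Greywater=8 Hollowpine=6 → close Fernhollow (overflow 12)
  17÷6 = 2 each, +1 to first 5
Round 2: Ashgrove=15 Cedarfen=14 Dunmere=7 Elkhorn=13 Greywater=11 Hollowpine=8 → close Ashgrove (overflow 10)
  15÷5 = 3 each, +1 to first 0
Round 3: Cedarfen=17 Dunmere=10 Elkhorn=16 Greywater=14 Hollowpine=11 → close Hollowpine (overflow 6)
  11÷4 = 2 each, +1 to first 3
Round 4: Cedarfen=20 Dunmere=13 Elkhorn=19 Greywater=16 → close Cedarfen (overflow 5)
  20÷3 = 6 each, +1 to first 2
Round 5: Dunmere=20 Elkhorn=26 Greywater=22 → close Elkhorn (overflow 12)
  26÷2 = 13 each, +1 to first 0
Round 6: Dunmere=33 Greywater=35 → close Greywater (overflow 23)
  35÷1 = 35 each, +1 to first 0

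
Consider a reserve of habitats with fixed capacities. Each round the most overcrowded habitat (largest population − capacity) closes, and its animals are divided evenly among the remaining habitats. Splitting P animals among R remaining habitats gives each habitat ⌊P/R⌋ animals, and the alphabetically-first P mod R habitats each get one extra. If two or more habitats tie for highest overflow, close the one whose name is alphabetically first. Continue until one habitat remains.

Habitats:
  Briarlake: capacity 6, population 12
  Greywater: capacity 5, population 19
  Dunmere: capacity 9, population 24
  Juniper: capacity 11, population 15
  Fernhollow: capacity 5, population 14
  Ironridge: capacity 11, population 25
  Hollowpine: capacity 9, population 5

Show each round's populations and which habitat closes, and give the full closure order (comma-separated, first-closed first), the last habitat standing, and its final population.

Round 1: Briarlake=12 Dunmere=24 Fernhollow=14 Greywater=19 Hollowpine=5 Ironridge=25 Juniper=15 → close Dunmere (overflow 15)
  24÷6 = 4 each, +1 to first 0
Round 2: Briarlake=16 Fernhollow=18 Greywater=23 Hollowpine=9 Ironridge=29 Juniper=19 → close Greywater (overflow 18)
  23÷5 = 4 each, +1 to first 3
Round 3: Briarlake=21 Fernhollow=23 Hollowpine=14 Ironridge=33 Juniper=23 → close Ironridge (overflow 22)
  33÷4 = 8 each, +1 to first 1
Round 4: Briarlake=30 Fernhollow=31 Hollowpine=22 Juniper=31 → close Fernhollow (overflow 26)
  31÷3 = 10 each, +1 to first 1
Round 5: Briarlake=41 Hollowpine=32 Juniper=41 → close Briarlake (overflow 35)
  41÷2 = 20 each, +1 to first 1
Round 6: Hollowpine=53 Juniper=61 → close Juniper (overflow 50)
  61÷1 = 61 each, +1 to first 0

Closure order: Dunmere, Greywater, Ironridge, Fernhollow, Briarlake, Juniper
Last habitat: Hollowpine with 114 animals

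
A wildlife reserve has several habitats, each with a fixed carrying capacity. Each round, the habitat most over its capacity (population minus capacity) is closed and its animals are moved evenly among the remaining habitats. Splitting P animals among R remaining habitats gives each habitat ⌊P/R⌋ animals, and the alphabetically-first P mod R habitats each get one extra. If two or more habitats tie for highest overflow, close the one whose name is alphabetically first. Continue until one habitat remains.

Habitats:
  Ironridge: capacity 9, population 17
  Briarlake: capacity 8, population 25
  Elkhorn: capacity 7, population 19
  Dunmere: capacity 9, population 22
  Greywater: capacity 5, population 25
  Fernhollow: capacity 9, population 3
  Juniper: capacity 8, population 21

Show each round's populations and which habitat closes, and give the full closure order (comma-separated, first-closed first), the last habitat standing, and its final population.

Closure order: Greywater, Briarlake, Dunmere, Juniper, Elkhorn, Ironridge
Last habitat: Fernhollow with 132 animals

Round 1: Briarlake=25 Dunmere=22 Elkhorn=19 Fernhollow=3 Greywater=25 Ironridge=17 Juniper=21 → close Greywater (overflow 20)
  25÷6 = 4 each, +1 to first 1
Round 2: Briarlake=30 Dunmere=26 Elkhorn=23 Fernhollow=7 Ironridge=21 Juniper=25 → close Briarlake (overflow 22)
  30÷5 = 6 each, +1 to first 0
Round 3: Dunmere=32 Elkhorn=29 Fernhollow=13 Ironridge=27 Juniper=31 → close Dunmere (overflow 23)
  32÷4 = 8 each, +1 to first 0
Round 4: Elkhorn=37 Fernhollow=21 Ironridge=35 Juniper=39 → close Juniper (overflow 31)
  39÷3 = 13 each, +1 to first 0
Round 5: Elkhorn=50 Fernhollow=34 Ironridge=48 → close Elkhorn (overflow 43)
  50÷2 = 25 each, +1 to first 0
Round 6: Fernhollow=59 Ironridge=73 → close Ironridge (overflow 64)
  73÷1 = 73 each, +1 to first 0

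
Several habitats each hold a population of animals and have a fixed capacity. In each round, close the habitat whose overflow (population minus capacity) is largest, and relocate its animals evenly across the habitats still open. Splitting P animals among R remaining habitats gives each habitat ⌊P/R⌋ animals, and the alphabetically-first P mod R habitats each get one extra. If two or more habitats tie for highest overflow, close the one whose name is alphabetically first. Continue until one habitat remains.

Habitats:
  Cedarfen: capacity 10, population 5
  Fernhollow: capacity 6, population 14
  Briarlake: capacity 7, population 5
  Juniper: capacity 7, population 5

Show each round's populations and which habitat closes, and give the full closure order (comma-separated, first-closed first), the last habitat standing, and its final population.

Round 1: Briarlake=5 Cedarfen=5 Fernhollow=14 Juniper=5 → close Fernhollow (overflow 8)
  14÷3 = 4 each, +1 to first 2
Round 2: Briarlake=10 Cedarfen=10 Juniper=9 → close Briarlake (overflow 3)
  10÷2 = 5 each, +1 to first 0
Round 3: Cedarfen=15 Juniper=14 → close Juniper (overflow 7)
  14÷1 = 14 each, +1 to first 0

Closure order: Fernhollow, Briarlake, Juniper
Last habitat: Cedarfen with 29 animals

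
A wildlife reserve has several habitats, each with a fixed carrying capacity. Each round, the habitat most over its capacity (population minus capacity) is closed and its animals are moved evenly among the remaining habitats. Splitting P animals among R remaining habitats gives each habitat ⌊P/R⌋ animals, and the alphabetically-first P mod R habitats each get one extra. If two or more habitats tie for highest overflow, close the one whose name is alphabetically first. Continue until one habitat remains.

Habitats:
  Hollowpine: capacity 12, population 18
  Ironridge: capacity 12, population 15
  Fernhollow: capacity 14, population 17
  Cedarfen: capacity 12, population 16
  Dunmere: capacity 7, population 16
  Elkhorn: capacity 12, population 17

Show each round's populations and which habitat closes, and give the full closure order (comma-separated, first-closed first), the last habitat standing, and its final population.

Closure order: Dunmere, Hollowpine, Cedarfen, Elkhorn, Fernhollow
Last habitat: Ironridge with 99 animals

Round 1: Cedarfen=16 Dunmere=16 Elkhorn=17 Fernhollow=17 Hollowpine=18 Ironridge=15 → close Dunmere (overflow 9)
  16÷5 = 3 each, +1 to first 1
Round 2: Cedarfen=20 Elkhorn=20 Fernhollow=20 Hollowpine=21 Ironridge=18 → close Hollowpine (overflow 9)
  21÷4 = 5 each, +1 to first 1
Round 3: Cedarfen=26 Elkhorn=25 Fernhollow=25 Ironridge=23 → close Cedarfen (overflow 14)
  26÷3 = 8 each, +1 to first 2
Round 4: Elkhorn=34 Fernhollow=34 Ironridge=31 → close Elkhorn (overflow 22)
  34÷2 = 17 each, +1 to first 0
Round 5: Fernhollow=51 Ironridge=48 → close Fernhollow (overflow 37)
  51÷1 = 51 each, +1 to first 0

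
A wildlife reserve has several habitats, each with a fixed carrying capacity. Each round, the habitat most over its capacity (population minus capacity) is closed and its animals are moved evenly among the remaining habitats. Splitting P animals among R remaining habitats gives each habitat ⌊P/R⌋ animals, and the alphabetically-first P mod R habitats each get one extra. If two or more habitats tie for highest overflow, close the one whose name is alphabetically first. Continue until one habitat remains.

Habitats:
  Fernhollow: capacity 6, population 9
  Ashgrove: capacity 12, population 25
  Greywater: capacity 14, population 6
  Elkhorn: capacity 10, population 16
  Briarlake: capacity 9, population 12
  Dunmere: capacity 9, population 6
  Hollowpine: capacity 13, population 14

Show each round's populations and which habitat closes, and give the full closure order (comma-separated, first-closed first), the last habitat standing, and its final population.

Round 1: Ashgrove=25 Briarlake=12 Dunmere=6 Elkhorn=16 Fernhollow=9 Greywater=6 Hollowpine=14 → close Ashgrove (overflow 13)
  25÷6 = 4 each, +1 to first 1
Round 2: Briarlake=17 Dunmere=10 Elkhorn=20 Fernhollow=13 Greywater=10 Hollowpine=18 → close Elkhorn (overflow 10)
  20÷5 = 4 each, +1 to first 0
Round 3: Briarlake=21 Dunmere=14 Fernhollow=17 Greywater=14 Hollowpine=22 → close Briarlake (overflow 12)
  21÷4 = 5 each, +1 to first 1
Round 4: Dunmere=20 Fernhollow=22 Greywater=19 Hollowpine=27 → close Fernhollow (overflow 16)
  22÷3 = 7 each, +1 to first 1
Round 5: Dunmere=28 Greywater=26 Hollowpine=34 → close Hollowpine (overflow 21)
  34÷2 = 17 each, +1 to first 0
Round 6: Dunmere=45 Greywater=43 → close Dunmere (overflow 36)
  45÷1 = 45 each, +1 to first 0

Closure order: Ashgrove, Elkhorn, Briarlake, Fernhollow, Hollowpine, Dunmere
Last habitat: Greywater with 88 animals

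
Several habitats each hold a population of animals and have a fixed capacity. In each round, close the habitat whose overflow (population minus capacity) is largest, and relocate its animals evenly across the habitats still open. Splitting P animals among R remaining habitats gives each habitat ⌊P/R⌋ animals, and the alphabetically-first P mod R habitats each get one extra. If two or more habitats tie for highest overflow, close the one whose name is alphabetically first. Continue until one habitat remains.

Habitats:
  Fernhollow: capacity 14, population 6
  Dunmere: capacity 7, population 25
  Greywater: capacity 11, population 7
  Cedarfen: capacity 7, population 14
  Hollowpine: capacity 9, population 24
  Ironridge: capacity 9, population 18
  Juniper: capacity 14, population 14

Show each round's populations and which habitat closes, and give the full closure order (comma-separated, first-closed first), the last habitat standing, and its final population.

Round 1: Cedarfen=14 Dunmere=25 Fernhollow=6 Greywater=7 Hollowpine=24 Ironridge=18 Juniper=14 → close Dunmere (overflow 18)
  25÷6 = 4 each, +1 to first 1
Round 2: Cedarfen=19 Fernhollow=10 Greywater=11 Hollowpine=28 Ironridge=22 Juniper=18 → close Hollowpine (overflow 19)
  28÷5 = 5 each, +1 to first 3
Round 3: Cedarfen=25 Fernhollow=16 Greywater=17 Ironridge=27 Juniper=23 → close Cedarfen (overflow 18)
  25÷4 = 6 each, +1 to first 1
Round 4: Fernhollow=23 Greywater=23 Ironridge=33 Juniper=29 → close Ironridge (overflow 24)
  33÷3 = 11 each, +1 to first 0
Round 5: Fernhollow=34 Greywater=34 Juniper=40 → close Juniper (overflow 26)
  40÷2 = 20 each, +1 to first 0
Round 6: Fernhollow=54 Greywater=54 → close Greywater (overflow 43)
  54÷1 = 54 each, +1 to first 0

Closure order: Dunmere, Hollowpine, Cedarfen, Ironridge, Juniper, Greywater
Last habitat: Fernhollow with 108 animals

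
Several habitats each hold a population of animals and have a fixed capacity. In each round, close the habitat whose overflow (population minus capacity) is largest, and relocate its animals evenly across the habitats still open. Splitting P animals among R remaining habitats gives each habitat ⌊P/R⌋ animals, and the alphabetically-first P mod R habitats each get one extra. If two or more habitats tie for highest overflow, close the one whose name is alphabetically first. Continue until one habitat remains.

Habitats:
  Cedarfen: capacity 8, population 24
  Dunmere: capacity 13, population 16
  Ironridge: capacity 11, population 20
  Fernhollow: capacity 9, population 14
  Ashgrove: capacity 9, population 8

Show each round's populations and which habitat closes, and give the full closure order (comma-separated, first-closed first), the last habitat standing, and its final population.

Round 1: Ashgrove=8 Cedarfen=24 Dunmere=16 Fernhollow=14 Ironridge=20 → close Cedarfen (overflow 16)
  24÷4 = 6 each, +1 to first 0
Round 2: Ashgrove=14 Dunmere=22 Fernhollow=20 Ironridge=26 → close Ironridge (overflow 15)
  26÷3 = 8 each, +1 to first 2
Round 3: Ashgrove=23 Dunmere=31 Fernhollow=28 → close Fernhollow (overflow 19)
  28÷2 = 14 each, +1 to first 0
Round 4: Ashgrove=37 Dunmere=45 → close Dunmere (overflow 32)
  45÷1 = 45 each, +1 to first 0

Closure order: Cedarfen, Ironridge, Fernhollow, Dunmere
Last habitat: Ashgrove with 82 animals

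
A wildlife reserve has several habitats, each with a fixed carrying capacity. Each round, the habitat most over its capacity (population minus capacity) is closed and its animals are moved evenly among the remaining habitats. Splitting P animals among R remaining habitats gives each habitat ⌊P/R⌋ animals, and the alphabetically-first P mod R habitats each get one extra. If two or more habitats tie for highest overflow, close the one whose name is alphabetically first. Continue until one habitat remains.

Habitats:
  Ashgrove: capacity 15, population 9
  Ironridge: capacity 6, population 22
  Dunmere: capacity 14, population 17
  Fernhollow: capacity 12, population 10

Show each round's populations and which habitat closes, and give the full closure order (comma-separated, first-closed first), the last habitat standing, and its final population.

Round 1: Ashgrove=9 Dunmere=17 Fernhollow=10 Ironridge=22 → close Ironridge (overflow 16)
  22÷3 = 7 each, +1 to first 1
Round 2: Ashgrove=17 Dunmere=24 Fernhollow=17 → close Dunmere (overflow 10)
  24÷2 = 12 each, +1 to first 0
Round 3: Ashgrove=29 Fernhollow=29 → close Fernhollow (overflow 17)
  29÷1 = 29 each, +1 to first 0

Closure order: Ironridge, Dunmere, Fernhollow
Last habitat: Ashgrove with 58 animals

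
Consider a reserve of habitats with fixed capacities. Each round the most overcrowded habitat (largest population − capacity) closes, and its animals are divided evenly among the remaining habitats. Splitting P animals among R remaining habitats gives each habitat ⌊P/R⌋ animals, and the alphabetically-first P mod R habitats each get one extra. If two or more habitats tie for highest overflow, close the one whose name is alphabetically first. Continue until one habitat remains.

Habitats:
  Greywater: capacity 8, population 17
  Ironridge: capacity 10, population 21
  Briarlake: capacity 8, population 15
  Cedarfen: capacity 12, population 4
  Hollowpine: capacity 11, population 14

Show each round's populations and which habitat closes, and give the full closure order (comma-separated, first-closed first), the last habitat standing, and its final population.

Round 1: Briarlake=15 Cedarfen=4 Greywater=17 Hollowpine=14 Ironridge=21 → close Ironridge (overflow 11)
  21÷4 = 5 each, +1 to first 1
Round 2: Briarlake=21 Cedarfen=9 Greywater=22 Hollowpine=19 → close Greywater (overflow 14)
  22÷3 = 7 each, +1 to first 1
Round 3: Briarlake=29 Cedarfen=16 Hollowpine=26 → close Briarlake (overflow 21)
  29÷2 = 14 each, +1 to first 1
Round 4: Cedarfen=31 Hollowpine=40 → close Hollowpine (overflow 29)
  40÷1 = 40 each, +1 to first 0

Closure order: Ironridge, Greywater, Briarlake, Hollowpine
Last habitat: Cedarfen with 71 animals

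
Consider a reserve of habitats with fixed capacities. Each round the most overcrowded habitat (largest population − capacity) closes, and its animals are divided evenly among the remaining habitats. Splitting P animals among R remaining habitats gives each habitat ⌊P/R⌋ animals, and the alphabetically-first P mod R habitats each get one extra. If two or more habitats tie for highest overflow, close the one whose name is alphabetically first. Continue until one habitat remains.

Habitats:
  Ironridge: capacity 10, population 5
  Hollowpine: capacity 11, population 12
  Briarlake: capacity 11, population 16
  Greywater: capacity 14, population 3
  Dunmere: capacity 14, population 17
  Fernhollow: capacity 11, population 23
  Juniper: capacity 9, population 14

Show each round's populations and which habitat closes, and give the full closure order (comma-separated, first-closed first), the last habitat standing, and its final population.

Round 1: Briarlake=16 Dunmere=17 Fernhollow=23 Greywater=3 Hollowpine=12 Ironridge=5 Juniper=14 → close Fernhollow (overflow 12)
  23÷6 = 3 each, +1 to first 5
Round 2: Briarlake=20 Dunmere=21 Greywater=7 Hollowpine=16 Ironridge=9 Juniper=17 → close Briarlake (overflow 9)
  20÷5 = 4 each, +1 to first 0
Round 3: Dunmere=25 Greywater=11 Hollowpine=20 Ironridge=13 Juniper=21 → close Juniper (overflow 12)
  21÷4 = 5 each, +1 to first 1
Round 4: Dunmere=31 Greywater=16 Hollowpine=25 Ironridge=18 → close Dunmere (overflow 17)
  31÷3 = 10 each, +1 to first 1
Round 5: Greywater=27 Hollowpine=35 Ironridge=28 → close Hollowpine (overflow 24)
  35÷2 = 17 each, +1 to first 1
Round 6: Greywater=45 Ironridge=45 → close Ironridge (overflow 35)
  45÷1 = 45 each, +1 to first 0

Closure order: Fernhollow, Briarlake, Juniper, Dunmere, Hollowpine, Ironridge
Last habitat: Greywater with 90 animals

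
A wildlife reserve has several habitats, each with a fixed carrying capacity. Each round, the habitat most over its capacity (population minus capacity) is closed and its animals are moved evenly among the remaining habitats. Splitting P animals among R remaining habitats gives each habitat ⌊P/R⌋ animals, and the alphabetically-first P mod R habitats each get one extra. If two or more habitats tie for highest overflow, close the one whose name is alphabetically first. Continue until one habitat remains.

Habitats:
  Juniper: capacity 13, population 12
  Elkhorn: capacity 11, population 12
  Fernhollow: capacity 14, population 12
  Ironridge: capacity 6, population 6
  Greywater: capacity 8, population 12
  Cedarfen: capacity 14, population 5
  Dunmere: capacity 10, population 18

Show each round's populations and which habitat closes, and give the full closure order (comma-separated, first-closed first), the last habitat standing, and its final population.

Round 1: Cedarfen=5 Dunmere=18 Elkhorn=12 Fernhollow=12 Greywater=12 Ironridge=6 Juniper=12 → close Dunmere (overflow 8)
  18÷6 = 3 each, +1 to first 0
Round 2: Cedarfen=8 Elkhorn=15 Fernhollow=15 Greywater=15 Ironridge=9 Juniper=15 → close Greywater (overflow 7)
  15÷5 = 3 each, +1 to first 0
Round 3: Cedarfen=11 Elkhorn=18 Fernhollow=18 Ironridge=12 Juniper=18 → close Elkhorn (overflow 7)
  18÷4 = 4 each, +1 to first 2
Round 4: Cedarfen=16 Fernhollow=23 Ironridge=16 Juniper=22 → close Ironridge (overflow 10)
  16÷3 = 5 each, +1 to first 1
Round 5: Cedarfen=22 Fernhollow=28 Juniper=27 → close Fernhollow (overflow 14)
  28÷2 = 14 each, +1 to first 0
Round 6: Cedarfen=36 Juniper=41 → close Juniper (overflow 28)
  41÷1 = 41 each, +1 to first 0

Closure order: Dunmere, Greywater, Elkhorn, Ironridge, Fernhollow, Juniper
Last habitat: Cedarfen with 77 animals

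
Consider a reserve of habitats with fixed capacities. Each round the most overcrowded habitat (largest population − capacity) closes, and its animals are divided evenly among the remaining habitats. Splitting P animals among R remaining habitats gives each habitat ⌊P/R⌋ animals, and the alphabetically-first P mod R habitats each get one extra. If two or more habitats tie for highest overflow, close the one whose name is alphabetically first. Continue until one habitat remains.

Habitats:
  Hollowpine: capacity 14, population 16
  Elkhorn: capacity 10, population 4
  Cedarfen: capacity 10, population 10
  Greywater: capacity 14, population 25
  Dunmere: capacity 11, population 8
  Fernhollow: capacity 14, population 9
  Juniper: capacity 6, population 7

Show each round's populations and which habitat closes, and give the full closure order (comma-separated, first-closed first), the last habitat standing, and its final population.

Closure order: Greywater, Hollowpine, Cedarfen, Juniper, Dunmere, Fernhollow
Last habitat: Elkhorn with 79 animals

Round 1: Cedarfen=10 Dunmere=8 Elkhorn=4 Fernhollow=9 Greywater=25 Hollowpine=16 Juniper=7 → close Greywater (overflow 11)
  25÷6 = 4 each, +1 to first 1
Round 2: Cedarfen=15 Dunmere=12 Elkhorn=8 Fernhollow=13 Hollowpine=20 Juniper=11 → close Hollowpine (overflow 6)
  20÷5 = 4 each, +1 to first 0
Round 3: Cedarfen=19 Dunmere=16 Elkhorn=12 Fernhollow=17 Juniper=15 → close Cedarfen (overflow 9)
  19÷4 = 4 each, +1 to first 3
Round 4: Dunmere=21 Elkhorn=17 Fernhollow=22 Juniper=19 → close Juniper (overflow 13)
  19÷3 = 6 each, +1 to first 1
Round 5: Dunmere=28 Elkhorn=23 Fernhollow=28 → close Dunmere (overflow 17)
  28÷2 = 14 each, +1 to first 0
Round 6: Elkhorn=37 Fernhollow=42 → close Fernhollow (overflow 28)
  42÷1 = 42 each, +1 to first 0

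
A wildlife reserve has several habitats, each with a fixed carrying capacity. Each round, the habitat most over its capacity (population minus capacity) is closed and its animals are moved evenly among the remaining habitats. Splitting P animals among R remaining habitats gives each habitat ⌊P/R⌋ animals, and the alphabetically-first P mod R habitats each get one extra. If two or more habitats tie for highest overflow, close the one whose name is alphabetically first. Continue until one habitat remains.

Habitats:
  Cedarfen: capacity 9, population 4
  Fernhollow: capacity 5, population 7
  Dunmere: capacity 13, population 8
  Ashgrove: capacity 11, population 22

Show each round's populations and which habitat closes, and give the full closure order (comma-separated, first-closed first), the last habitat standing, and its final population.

Closure order: Ashgrove, Fernhollow, Cedarfen
Last habitat: Dunmere with 41 animals

Round 1: Ashgrove=22 Cedarfen=4 Dunmere=8 Fernhollow=7 → close Ashgrove (overflow 11)
  22÷3 = 7 each, +1 to first 1
Round 2: Cedarfen=12 Dunmere=15 Fernhollow=14 → close Fernhollow (overflow 9)
  14÷2 = 7 each, +1 to first 0
Round 3: Cedarfen=19 Dunmere=22 → close Cedarfen (overflow 10)
  19÷1 = 19 each, +1 to first 0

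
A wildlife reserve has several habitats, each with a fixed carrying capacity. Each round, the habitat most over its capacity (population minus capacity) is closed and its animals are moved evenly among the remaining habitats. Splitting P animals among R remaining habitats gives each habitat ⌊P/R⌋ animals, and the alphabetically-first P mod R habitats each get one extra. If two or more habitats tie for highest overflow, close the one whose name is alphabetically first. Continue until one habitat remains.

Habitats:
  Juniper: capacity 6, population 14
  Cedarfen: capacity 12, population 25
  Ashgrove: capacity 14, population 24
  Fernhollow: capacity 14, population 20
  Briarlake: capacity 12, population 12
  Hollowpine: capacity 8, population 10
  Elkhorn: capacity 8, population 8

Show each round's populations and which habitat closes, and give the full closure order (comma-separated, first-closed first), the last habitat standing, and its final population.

Closure order: Cedarfen, Ashgrove, Juniper, Fernhollow, Hollowpine, Briarlake
Last habitat: Elkhorn with 113 animals

Round 1: Ashgrove=24 Briarlake=12 Cedarfen=25 Elkhorn=8 Fernhollow=20 Hollowpine=10 Juniper=14 → close Cedarfen (overflow 13)
  25÷6 = 4 each, +1 to first 1
Round 2: Ashgrove=29 Briarlake=16 Elkhorn=12 Fernhollow=24 Hollowpine=14 Juniper=18 → close Ashgrove (overflow 15)
  29÷5 = 5 each, +1 to first 4
Round 3: Briarlake=22 Elkhorn=18 Fernhollow=30 Hollowpine=20 Juniper=23 → close Juniper (overflow 17)
  23÷4 = 5 each, +1 to first 3
Round 4: Briarlake=28 Elkhorn=24 Fernhollow=36 Hollowpine=25 → close Fernhollow (overflow 22)
  36÷3 = 12 each, +1 to first 0
Round 5: Briarlake=40 Elkhorn=36 Hollowpine=37 → close Hollowpine (overflow 29)
  37÷2 = 18 each, +1 to first 1
Round 6: Briarlake=59 Elkhorn=54 → close Briarlake (overflow 47)
  59÷1 = 59 each, +1 to first 0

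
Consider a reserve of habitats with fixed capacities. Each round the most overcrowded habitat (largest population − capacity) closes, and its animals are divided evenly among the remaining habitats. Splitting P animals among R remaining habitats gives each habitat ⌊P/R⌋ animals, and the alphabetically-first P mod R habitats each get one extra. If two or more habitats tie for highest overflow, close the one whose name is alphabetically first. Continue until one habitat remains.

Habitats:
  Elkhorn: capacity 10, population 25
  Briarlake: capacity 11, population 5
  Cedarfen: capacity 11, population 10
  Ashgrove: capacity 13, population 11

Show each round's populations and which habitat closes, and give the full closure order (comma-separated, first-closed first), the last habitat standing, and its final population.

Closure order: Elkhorn, Ashgrove, Cedarfen
Last habitat: Briarlake with 51 animals

Round 1: Ashgrove=11 Briarlake=5 Cedarfen=10 Elkhorn=25 → close Elkhorn (overflow 15)
  25÷3 = 8 each, +1 to first 1
Round 2: Ashgrove=20 Briarlake=13 Cedarfen=18 → close Ashgrove (overflow 7)
  20÷2 = 10 each, +1 to first 0
Round 3: Briarlake=23 Cedarfen=28 → close Cedarfen (overflow 17)
  28÷1 = 28 each, +1 to first 0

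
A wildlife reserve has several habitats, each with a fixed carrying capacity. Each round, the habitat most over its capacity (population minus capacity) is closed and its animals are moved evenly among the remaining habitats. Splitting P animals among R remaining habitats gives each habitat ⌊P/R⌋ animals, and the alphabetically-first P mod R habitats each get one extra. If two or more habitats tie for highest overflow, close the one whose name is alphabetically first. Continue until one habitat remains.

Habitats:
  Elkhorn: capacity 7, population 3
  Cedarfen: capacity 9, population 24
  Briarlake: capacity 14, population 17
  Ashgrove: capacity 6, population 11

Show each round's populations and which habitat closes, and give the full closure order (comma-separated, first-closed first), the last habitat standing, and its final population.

Round 1: Ashgrove=11 Briarlake=17 Cedarfen=24 Elkhorn=3 → close Cedarfen (overflow 15)
  24÷3 = 8 each, +1 to first 0
Round 2: Ashgrove=19 Briarlake=25 Elkhorn=11 → close Ashgrove (overflow 13)
  19÷2 = 9 each, +1 to first 1
Round 3: Briarlake=35 Elkhorn=20 → close Briarlake (overflow 21)
  35÷1 = 35 each, +1 to first 0

Closure order: Cedarfen, Ashgrove, Briarlake
Last habitat: Elkhorn with 55 animals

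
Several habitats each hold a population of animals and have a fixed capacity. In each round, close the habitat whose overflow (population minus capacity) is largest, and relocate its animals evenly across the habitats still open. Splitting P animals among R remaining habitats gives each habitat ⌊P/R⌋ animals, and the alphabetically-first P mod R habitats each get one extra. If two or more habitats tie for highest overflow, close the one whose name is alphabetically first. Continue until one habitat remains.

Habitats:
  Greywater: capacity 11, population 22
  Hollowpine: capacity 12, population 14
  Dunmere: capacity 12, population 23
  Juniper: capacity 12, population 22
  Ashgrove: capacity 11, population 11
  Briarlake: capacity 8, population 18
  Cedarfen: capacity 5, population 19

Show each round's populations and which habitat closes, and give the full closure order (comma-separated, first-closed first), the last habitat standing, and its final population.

Closure order: Cedarfen, Dunmere, Greywater, Briarlake, Juniper, Ashgrove
Last habitat: Hollowpine with 129 animals

Round 1: Ashgrove=11 Briarlake=18 Cedarfen=19 Dunmere=23 Greywater=22 Hollowpine=14 Juniper=22 → close Cedarfen (overflow 14)
  19÷6 = 3 each, +1 to first 1
Round 2: Ashgrove=15 Briarlake=21 Dunmere=26 Greywater=25 Hollowpine=17 Juniper=25 → close Dunmere (overflow 14)
  26÷5 = 5 each, +1 to first 1
Round 3: Ashgrove=21 Briarlake=26 Greywater=30 Hollowpine=22 Juniper=30 → close Greywater (overflow 19)
  30÷4 = 7 each, +1 to first 2
Round 4: Ashgrove=29 Briarlake=34 Hollowpine=29 Juniper=37 → close Briarlake (overflow 26)
  34÷3 = 11 each, +1 to first 1
Round 5: Ashgrove=41 Hollowpine=40 Juniper=48 → close Juniper (overflow 36)
  48÷2 = 24 each, +1 to first 0
Round 6: Ashgrove=65 Hollowpine=64 → close Ashgrove (overflow 54)
  65÷1 = 65 each, +1 to first 0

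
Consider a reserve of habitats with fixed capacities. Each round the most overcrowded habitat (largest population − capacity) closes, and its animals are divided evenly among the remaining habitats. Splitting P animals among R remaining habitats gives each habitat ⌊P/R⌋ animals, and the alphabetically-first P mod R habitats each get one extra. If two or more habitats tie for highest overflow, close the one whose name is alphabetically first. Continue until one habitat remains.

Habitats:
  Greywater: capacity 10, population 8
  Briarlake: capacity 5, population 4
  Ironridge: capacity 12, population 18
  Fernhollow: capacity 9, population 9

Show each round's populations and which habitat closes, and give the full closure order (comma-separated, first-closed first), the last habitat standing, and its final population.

Round 1: Briarlake=4 Fernhollow=9 Greywater=8 Ironridge=18 → close Ironridge (overflow 6)
  18÷3 = 6 each, +1 to first 0
Round 2: Briarlake=10 Fernhollow=15 Greywater=14 → close Fernhollow (overflow 6)
  15÷2 = 7 each, +1 to first 1
Round 3: Briarlake=18 Greywater=21 → close Briarlake (overflow 13)
  18÷1 = 18 each, +1 to first 0

Closure order: Ironridge, Fernhollow, Briarlake
Last habitat: Greywater with 39 animals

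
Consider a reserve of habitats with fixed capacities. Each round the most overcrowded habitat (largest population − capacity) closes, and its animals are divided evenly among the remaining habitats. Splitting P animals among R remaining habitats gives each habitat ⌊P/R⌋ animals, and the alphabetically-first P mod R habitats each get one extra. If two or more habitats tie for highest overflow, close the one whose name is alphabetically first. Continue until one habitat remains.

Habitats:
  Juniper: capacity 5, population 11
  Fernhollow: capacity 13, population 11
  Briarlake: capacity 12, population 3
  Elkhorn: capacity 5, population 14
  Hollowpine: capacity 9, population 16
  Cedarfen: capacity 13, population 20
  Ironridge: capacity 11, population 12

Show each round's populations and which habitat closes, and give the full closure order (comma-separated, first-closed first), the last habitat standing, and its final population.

Round 1: Briarlake=3 Cedarfen=20 Elkhorn=14 Fernhollow=11 Hollowpine=16 Ironridge=12 Juniper=11 → close Elkhorn (overflow 9)
  14÷6 = 2 each, +1 to first 2
Round 2: Briarlake=6 Cedarfen=23 Fernhollow=13 Hollowpine=18 Ironridge=14 Juniper=13 → close Cedarfen (overflow 10)
  23÷5 = 4 each, +1 to first 3
Round 3: Briarlake=11 Fernhollow=18 Hollowpine=23 Ironridge=18 Juniper=17 → close Hollowpine (overflow 14)
  23÷4 = 5 each, +1 to first 3
Round 4: Briarlake=17 Fernhollow=24 Ironridge=24 Juniper=22 → close Juniper (overflow 17)
  22÷3 = 7 each, +1 to first 1
Round 5: Briarlake=25 Fernhollow=31 Ironridge=31 → close Ironridge (overflow 20)
  31÷2 = 15 each, +1 to first 1
Round 6: Briarlake=41 Fernhollow=46 → close Fernhollow (overflow 33)
  46÷1 = 46 each, +1 to first 0

Closure order: Elkhorn, Cedarfen, Hollowpine, Juniper, Ironridge, Fernhollow
Last habitat: Briarlake with 87 animals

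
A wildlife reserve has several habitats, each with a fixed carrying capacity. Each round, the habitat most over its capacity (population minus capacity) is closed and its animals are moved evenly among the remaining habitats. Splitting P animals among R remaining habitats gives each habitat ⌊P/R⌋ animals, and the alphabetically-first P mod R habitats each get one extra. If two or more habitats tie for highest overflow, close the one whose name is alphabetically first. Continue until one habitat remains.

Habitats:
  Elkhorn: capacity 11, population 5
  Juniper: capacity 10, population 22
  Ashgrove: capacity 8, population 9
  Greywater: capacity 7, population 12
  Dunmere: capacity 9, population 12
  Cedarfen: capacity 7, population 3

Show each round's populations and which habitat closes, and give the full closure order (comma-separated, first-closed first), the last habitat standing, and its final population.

Closure order: Juniper, Greywater, Dunmere, Ashgrove, Cedarfen
Last habitat: Elkhorn with 63 animals

Round 1: Ashgrove=9 Cedarfen=3 Dunmere=12 Elkhorn=5 Greywater=12 Juniper=22 → close Juniper (overflow 12)
  22÷5 = 4 each, +1 to first 2
Round 2: Ashgrove=14 Cedarfen=8 Dunmere=16 Elkhorn=9 Greywater=16 → close Greywater (overflow 9)
  16÷4 = 4 each, +1 to first 0
Round 3: Ashgrove=18 Cedarfen=12 Dunmere=20 Elkhorn=13 → close Dunmere (overflow 11)
  20÷3 = 6 each, +1 to first 2
Round 4: Ashgrove=25 Cedarfen=19 Elkhorn=19 → close Ashgrove (overflow 17)
  25÷2 = 12 each, +1 to first 1
Round 5: Cedarfen=32 Elkhorn=31 → close Cedarfen (overflow 25)
  32÷1 = 32 each, +1 to first 0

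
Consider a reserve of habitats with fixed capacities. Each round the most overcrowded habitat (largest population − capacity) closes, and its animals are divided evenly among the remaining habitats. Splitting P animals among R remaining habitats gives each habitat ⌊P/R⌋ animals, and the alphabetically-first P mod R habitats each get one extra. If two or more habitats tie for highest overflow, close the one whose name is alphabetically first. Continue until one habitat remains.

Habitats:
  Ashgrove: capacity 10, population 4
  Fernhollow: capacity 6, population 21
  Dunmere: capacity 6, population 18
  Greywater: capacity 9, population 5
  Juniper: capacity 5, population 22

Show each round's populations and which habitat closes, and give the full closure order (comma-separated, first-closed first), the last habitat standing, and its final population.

Closure order: Juniper, Fernhollow, Dunmere, Ashgrove
Last habitat: Greywater with 70 animals

Round 1: Ashgrove=4 Dunmere=18 Fernhollow=21 Greywater=5 Juniper=22 → close Juniper (overflow 17)
  22÷4 = 5 each, +1 to first 2
Round 2: Ashgrove=10 Dunmere=24 Fernhollow=26 Greywater=10 → close Fernhollow (overflow 20)
  26÷3 = 8 each, +1 to first 2
Round 3: Ashgrove=19 Dunmere=33 Greywater=18 → close Dunmere (overflow 27)
  33÷2 = 16 each, +1 to first 1
Round 4: Ashgrove=36 Greywater=34 → close Ashgrove (overflow 26)
  36÷1 = 36 each, +1 to first 0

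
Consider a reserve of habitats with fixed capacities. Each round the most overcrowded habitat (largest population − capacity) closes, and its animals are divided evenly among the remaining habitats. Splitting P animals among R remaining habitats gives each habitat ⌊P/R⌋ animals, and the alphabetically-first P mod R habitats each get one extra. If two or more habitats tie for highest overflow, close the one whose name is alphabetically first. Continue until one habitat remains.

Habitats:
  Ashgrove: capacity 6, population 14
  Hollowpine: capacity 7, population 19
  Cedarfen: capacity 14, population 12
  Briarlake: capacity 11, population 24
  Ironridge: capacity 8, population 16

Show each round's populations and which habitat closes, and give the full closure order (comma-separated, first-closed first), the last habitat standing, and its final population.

Closure order: Briarlake, Hollowpine, Ashgrove, Ironridge
Last habitat: Cedarfen with 85 animals

Round 1: Ashgrove=14 Briarlake=24 Cedarfen=12 Hollowpine=19 Ironridge=16 → close Briarlake (overflow 13)
  24÷4 = 6 each, +1 to first 0
Round 2: Ashgrove=20 Cedarfen=18 Hollowpine=25 Ironridge=22 → close Hollowpine (overflow 18)
  25÷3 = 8 each, +1 to first 1
Round 3: Ashgrove=29 Cedarfen=26 Ironridge=30 → close Ashgrove (overflow 23)
  29÷2 = 14 each, +1 to first 1
Round 4: Cedarfen=41 Ironridge=44 → close Ironridge (overflow 36)
  44÷1 = 44 each, +1 to first 0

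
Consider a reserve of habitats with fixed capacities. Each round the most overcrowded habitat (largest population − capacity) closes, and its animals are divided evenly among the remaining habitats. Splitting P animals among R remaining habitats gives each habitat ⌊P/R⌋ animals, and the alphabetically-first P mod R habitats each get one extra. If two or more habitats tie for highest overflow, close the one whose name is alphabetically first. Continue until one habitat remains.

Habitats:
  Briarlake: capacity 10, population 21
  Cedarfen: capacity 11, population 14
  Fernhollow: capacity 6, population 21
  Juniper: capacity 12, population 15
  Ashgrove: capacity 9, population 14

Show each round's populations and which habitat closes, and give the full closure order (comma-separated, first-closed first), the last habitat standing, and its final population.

Closure order: Fernhollow, Briarlake, Ashgrove, Cedarfen
Last habitat: Juniper with 85 animals

Round 1: Ashgrove=14 Briarlake=21 Cedarfen=14 Fernhollow=21 Juniper=15 → close Fernhollow (overflow 15)
  21÷4 = 5 each, +1 to first 1
Round 2: Ashgrove=20 Briarlake=26 Cedarfen=19 Juniper=20 → close Briarlake (overflow 16)
  26÷3 = 8 each, +1 to first 2
Round 3: Ashgrove=29 Cedarfen=28 Juniper=28 → close Ashgrove (overflow 20)
  29÷2 = 14 each, +1 to first 1
Round 4: Cedarfen=43 Juniper=42 → close Cedarfen (overflow 32)
  43÷1 = 43 each, +1 to first 0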